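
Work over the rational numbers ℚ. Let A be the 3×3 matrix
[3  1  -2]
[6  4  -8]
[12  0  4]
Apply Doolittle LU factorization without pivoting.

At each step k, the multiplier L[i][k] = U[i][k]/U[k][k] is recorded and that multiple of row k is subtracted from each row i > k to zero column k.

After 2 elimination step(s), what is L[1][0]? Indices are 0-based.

[col 0] pivot 3
  R1 -= 2*R0 → (0, 2, -4)  (L[1][0] := 2)
  R2 -= 4*R0 → (0, -4, 12)  (L[2][0] := 4)
[col 1] pivot 2
  R2 -= -2*R1 → (0, 0, 4)  (L[2][1] := -2)

L[1][0] = 2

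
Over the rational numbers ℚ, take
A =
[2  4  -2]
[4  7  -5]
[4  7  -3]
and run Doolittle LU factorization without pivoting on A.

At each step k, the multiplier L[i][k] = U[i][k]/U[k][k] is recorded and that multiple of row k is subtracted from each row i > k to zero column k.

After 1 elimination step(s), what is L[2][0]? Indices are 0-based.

L[2][0] = 2

Step 1: pivot at (0,0) is 2.
  row1 ← row1 − (2)·row0  ⇒  L[1][0]=2, U row1=(0, -1, -1)
  row2 ← row2 − (2)·row0  ⇒  L[2][0]=2, U row2=(0, -1, 1)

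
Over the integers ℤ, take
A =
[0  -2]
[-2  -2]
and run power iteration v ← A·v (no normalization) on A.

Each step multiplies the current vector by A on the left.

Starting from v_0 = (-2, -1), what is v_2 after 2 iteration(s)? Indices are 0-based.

v_2 = (-12, -16)

v_0 = (-2, -1).
v_1 = A·v_0 = (2, 6).
v_2 = A·v_1 = (-12, -16).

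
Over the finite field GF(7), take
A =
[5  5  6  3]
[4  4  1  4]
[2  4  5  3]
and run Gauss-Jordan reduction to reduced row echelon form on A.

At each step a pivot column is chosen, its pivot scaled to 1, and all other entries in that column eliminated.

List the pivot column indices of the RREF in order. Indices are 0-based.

pivot columns: 0, 1, 2

step 1: normalize row 0 (÷5) = (1, 1, 4, 2)
  row 1: subtract 4×row0 = (0, 0, 6, 3)
  row 2: subtract 2×row0 = (0, 2, 4, 6)
step 2: exchange rows 1,2
step 2: normalize row 1 (÷2) = (0, 1, 2, 3)
  row 0: subtract 1×row1 = (1, 0, 2, 6)
step 3: normalize row 2 (÷6) = (0, 0, 1, 4)
  row 0: subtract 2×row2 = (1, 0, 0, 5)
  row 1: subtract 2×row2 = (0, 1, 0, 2)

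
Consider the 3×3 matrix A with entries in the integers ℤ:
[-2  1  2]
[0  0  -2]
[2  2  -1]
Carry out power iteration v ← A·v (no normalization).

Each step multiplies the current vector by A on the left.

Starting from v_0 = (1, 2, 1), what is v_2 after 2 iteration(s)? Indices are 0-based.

v_0 = (1, 2, 1).
v_1 = A·v_0 = (2, -2, 5).
v_2 = A·v_1 = (4, -10, -5).

v_2 = (4, -10, -5)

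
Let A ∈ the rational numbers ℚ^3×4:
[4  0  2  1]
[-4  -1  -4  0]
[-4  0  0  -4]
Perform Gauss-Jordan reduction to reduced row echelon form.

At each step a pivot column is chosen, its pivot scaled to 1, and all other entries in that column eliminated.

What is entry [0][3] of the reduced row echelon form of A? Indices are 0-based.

[1] R0 /= 4  ⇒  (1, 0, 1/2, 1/4)
     R1 -= -4·R0  ⇒  (0, -1, -2, 1)
     R2 -= -4·R0  ⇒  (0, 0, 2, -3)
[2] R1 /= -1  ⇒  (0, 1, 2, -1)
[3] R2 /= 2  ⇒  (0, 0, 1, -3/2)
     R0 -= 1/2·R2  ⇒  (1, 0, 0, 1)
     R1 -= 2·R2  ⇒  (0, 1, 0, 2)

M[0][3] = 1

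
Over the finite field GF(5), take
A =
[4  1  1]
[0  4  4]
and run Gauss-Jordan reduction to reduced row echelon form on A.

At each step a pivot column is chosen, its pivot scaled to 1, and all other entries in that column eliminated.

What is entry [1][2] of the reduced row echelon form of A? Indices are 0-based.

[1] R0 /= 4  ⇒  (1, 4, 4)
[2] R1 /= 4  ⇒  (0, 1, 1)
     R0 -= 4·R1  ⇒  (1, 0, 0)

M[1][2] = 1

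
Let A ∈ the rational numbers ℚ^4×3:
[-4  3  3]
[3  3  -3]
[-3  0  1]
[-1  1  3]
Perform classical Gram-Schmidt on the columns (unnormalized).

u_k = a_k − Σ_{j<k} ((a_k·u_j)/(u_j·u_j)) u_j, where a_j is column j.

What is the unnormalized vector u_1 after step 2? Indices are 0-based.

u_1 = (89/35, 117/35, -12/35, 31/35)

Step 1: u_0 = a_0 = (-4, 3, -3, -1).
Step 2: u_1 = a_1 − (-4/35)·u_0 = (89/35, 117/35, -12/35, 31/35).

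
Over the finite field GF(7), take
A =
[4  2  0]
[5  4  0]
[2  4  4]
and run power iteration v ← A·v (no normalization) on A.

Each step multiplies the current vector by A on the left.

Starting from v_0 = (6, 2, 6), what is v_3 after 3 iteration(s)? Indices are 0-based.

v_0 = (6, 2, 6).
v_1 = A·v_0 = (0, 3, 2).
v_2 = A·v_1 = (6, 5, 6).
v_3 = A·v_2 = (6, 1, 0).

v_3 = (6, 1, 0)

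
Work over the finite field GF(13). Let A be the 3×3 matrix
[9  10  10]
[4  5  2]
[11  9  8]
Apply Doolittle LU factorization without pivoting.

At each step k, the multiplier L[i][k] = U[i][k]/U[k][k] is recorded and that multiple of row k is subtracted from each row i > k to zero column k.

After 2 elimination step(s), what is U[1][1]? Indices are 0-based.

U[1][1] = 2

Step 1: pivot at (0,0) is 9.
  row1 ← row1 − (12)·row0  ⇒  L[1][0]=12, U row1=(0, 2, 12)
  row2 ← row2 − (7)·row0  ⇒  L[2][0]=7, U row2=(0, 4, 3)
Step 2: pivot at (1,1) is 2.
  row2 ← row2 − (2)·row1  ⇒  L[2][1]=2, U row2=(0, 0, 5)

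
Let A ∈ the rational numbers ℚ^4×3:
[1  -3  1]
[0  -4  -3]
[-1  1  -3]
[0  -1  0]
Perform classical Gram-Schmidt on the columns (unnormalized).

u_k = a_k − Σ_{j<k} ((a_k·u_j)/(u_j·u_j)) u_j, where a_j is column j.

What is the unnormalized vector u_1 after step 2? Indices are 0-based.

u_1 = (-1, -4, -1, -1)

Step 1: u_0 = a_0 = (1, 0, -1, 0).
Step 2: u_1 = a_1 − (-2)·u_0 = (-1, -4, -1, -1).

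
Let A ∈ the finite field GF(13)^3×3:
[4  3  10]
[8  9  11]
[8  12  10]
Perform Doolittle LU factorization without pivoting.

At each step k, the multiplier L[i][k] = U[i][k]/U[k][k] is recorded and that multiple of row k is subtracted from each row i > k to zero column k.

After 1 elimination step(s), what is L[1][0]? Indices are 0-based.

L[1][0] = 2

k=0: U[0][0]=4
  eliminate (1,0): mult=2, new row 1: (0, 3, 4); set L[1][0]=2
  eliminate (2,0): mult=2, new row 2: (0, 6, 3); set L[2][0]=2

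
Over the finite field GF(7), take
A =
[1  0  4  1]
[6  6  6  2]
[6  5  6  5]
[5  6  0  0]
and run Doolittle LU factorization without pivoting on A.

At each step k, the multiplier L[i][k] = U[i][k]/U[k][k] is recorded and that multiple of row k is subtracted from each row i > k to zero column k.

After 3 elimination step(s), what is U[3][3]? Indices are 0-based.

Step 1: pivot at (0,0) is 1.
  row1 ← row1 − (6)·row0  ⇒  L[1][0]=6, U row1=(0, 6, 3, 3)
  row2 ← row2 − (6)·row0  ⇒  L[2][0]=6, U row2=(0, 5, 3, 6)
  row3 ← row3 − (5)·row0  ⇒  L[3][0]=5, U row3=(0, 6, 1, 2)
Step 2: pivot at (1,1) is 6.
  row2 ← row2 − (2)·row1  ⇒  L[2][1]=2, U row2=(0, 0, 4, 0)
  row3 ← row3 − (1)·row1  ⇒  L[3][1]=1, U row3=(0, 0, 5, 6)
Step 3: pivot at (2,2) is 4.
  row3 ← row3 − (3)·row2  ⇒  L[3][2]=3, U row3=(0, 0, 0, 6)

U[3][3] = 6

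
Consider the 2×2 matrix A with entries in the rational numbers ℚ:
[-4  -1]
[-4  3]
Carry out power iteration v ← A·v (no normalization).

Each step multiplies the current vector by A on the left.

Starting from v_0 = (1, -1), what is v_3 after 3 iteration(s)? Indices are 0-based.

v_0 = (1, -1).
v_1 = A·v_0 = (-3, -7).
v_2 = A·v_1 = (19, -9).
v_3 = A·v_2 = (-67, -103).

v_3 = (-67, -103)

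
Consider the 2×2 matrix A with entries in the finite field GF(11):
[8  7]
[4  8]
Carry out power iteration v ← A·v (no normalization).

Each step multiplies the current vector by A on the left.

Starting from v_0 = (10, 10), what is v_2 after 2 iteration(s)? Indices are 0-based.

v_2 = (5, 9)

v_0 = (10, 10).
v_1 = A·v_0 = (7, 10).
v_2 = A·v_1 = (5, 9).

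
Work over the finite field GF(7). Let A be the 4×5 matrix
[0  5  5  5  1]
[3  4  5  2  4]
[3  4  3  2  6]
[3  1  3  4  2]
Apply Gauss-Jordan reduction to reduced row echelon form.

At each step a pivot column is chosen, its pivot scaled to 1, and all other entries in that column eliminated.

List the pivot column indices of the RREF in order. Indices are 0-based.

step 1: exchange rows 0,1
step 1: normalize row 0 (÷3) = (1, 6, 4, 3, 6)
  row 2: subtract 3×row0 = (0, 0, 5, 0, 2)
  row 3: subtract 3×row0 = (0, 4, 5, 2, 5)
step 2: normalize row 1 (÷5) = (0, 1, 1, 1, 3)
  row 0: subtract 6×row1 = (1, 0, 5, 4, 2)
  row 3: subtract 4×row1 = (0, 0, 1, 5, 0)
step 3: normalize row 2 (÷5) = (0, 0, 1, 0, 6)
  row 0: subtract 5×row2 = (1, 0, 0, 4, 0)
  row 1: subtract 1×row2 = (0, 1, 0, 1, 4)
  row 3: subtract 1×row2 = (0, 0, 0, 5, 1)
step 4: normalize row 3 (÷5) = (0, 0, 0, 1, 3)
  row 0: subtract 4×row3 = (1, 0, 0, 0, 2)
  row 1: subtract 1×row3 = (0, 1, 0, 0, 1)

pivot columns: 0, 1, 2, 3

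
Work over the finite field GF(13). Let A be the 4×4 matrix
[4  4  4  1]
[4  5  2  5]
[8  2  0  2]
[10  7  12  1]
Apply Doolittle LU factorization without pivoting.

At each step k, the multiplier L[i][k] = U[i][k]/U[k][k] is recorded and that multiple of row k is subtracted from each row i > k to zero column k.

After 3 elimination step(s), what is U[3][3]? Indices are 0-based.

k=0: U[0][0]=4
  eliminate (1,0): mult=1, new row 1: (0, 1, 11, 4); set L[1][0]=1
  eliminate (2,0): mult=2, new row 2: (0, 7, 5, 0); set L[2][0]=2
  eliminate (3,0): mult=9, new row 3: (0, 10, 2, 5); set L[3][0]=9
k=1: U[1][1]=1
  eliminate (2,1): mult=7, new row 2: (0, 0, 6, 11); set L[2][1]=7
  eliminate (3,1): mult=10, new row 3: (0, 0, 9, 4); set L[3][1]=10
k=2: U[2][2]=6
  eliminate (3,2): mult=8, new row 3: (0, 0, 0, 7); set L[3][2]=8

U[3][3] = 7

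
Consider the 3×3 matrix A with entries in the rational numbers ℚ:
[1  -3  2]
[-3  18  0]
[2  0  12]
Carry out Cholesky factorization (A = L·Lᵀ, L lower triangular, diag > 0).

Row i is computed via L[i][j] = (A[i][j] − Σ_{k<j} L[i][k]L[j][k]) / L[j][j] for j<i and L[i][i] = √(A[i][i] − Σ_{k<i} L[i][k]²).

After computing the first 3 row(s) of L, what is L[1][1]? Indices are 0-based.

Step 1: L[0][0] = √(1) = 1.
  L[1][0] = (-3) / L[0][0] = -3.
Step 2: L[1][1] = √(9) = 3.
  L[2][0] = (2) / L[0][0] = 2.
  L[2][1] = (6) / L[1][1] = 2.
Step 3: L[2][2] = √(4) = 2.

L[1][1] = 3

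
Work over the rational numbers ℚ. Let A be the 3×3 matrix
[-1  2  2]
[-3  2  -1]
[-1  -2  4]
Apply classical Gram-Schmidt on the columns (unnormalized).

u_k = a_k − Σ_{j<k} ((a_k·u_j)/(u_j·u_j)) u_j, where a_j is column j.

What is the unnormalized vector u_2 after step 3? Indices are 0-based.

u_2 = (3, -3/2, 3/2)

Step 1: u_0 = a_0 = (-1, -3, -1).
Step 2: u_1 = a_1 − (-6/11)·u_0 = (16/11, 4/11, -28/11).
Step 3: u_2 = a_2 − (-3/11)·u_0 − (-7/8)·u_1 = (3, -3/2, 3/2).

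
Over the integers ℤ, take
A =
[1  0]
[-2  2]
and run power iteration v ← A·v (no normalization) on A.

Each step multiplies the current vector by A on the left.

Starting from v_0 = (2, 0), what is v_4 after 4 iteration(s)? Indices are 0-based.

v_0 = (2, 0).
v_1 = A·v_0 = (2, -4).
v_2 = A·v_1 = (2, -12).
v_3 = A·v_2 = (2, -28).
v_4 = A·v_3 = (2, -60).

v_4 = (2, -60)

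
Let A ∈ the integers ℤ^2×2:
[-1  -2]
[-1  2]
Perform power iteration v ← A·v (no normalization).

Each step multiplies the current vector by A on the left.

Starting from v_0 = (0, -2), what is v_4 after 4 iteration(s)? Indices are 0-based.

v_4 = (36, -76)

v_0 = (0, -2).
v_1 = A·v_0 = (4, -4).
v_2 = A·v_1 = (4, -12).
v_3 = A·v_2 = (20, -28).
v_4 = A·v_3 = (36, -76).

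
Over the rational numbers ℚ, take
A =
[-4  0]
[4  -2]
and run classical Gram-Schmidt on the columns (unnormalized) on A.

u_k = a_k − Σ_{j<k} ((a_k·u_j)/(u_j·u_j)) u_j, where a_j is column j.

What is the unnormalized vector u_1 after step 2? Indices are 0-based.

Step 1: u_0 = a_0 = (-4, 4).
Step 2: u_1 = a_1 − (-1/4)·u_0 = (-1, -1).

u_1 = (-1, -1)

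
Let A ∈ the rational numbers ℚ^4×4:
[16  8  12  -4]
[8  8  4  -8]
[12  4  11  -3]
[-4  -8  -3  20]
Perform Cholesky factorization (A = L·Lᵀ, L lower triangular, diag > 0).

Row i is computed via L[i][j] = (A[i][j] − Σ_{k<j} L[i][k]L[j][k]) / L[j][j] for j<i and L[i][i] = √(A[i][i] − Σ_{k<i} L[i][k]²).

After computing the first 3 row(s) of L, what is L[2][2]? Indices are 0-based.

Step 1: L[0][0] = √(16) = 4.
  L[1][0] = (8) / L[0][0] = 2.
Step 2: L[1][1] = √(4) = 2.
  L[2][0] = (12) / L[0][0] = 3.
  L[2][1] = (-2) / L[1][1] = -1.
Step 3: L[2][2] = √(1) = 1.

L[2][2] = 1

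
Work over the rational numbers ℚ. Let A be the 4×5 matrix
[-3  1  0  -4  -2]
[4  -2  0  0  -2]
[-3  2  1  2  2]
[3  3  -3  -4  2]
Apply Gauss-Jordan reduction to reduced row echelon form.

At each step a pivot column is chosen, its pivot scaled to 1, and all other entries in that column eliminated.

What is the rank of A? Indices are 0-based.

pivot(0,0)=-3: scale R0 → (1, -1/3, 0, 4/3, 2/3)
  clear (1,0): R1 −= (4)R0 → (0, -2/3, 0, -16/3, -14/3)
  clear (2,0): R2 −= (-3)R0 → (0, 1, 1, 6, 4)
  clear (3,0): R3 −= (3)R0 → (0, 4, -3, -8, 0)
pivot(1,1)=-2/3: scale R1 → (0, 1, 0, 8, 7)
  clear (0,1): R0 −= (-1/3)R1 → (1, 0, 0, 4, 3)
  clear (2,1): R2 −= (1)R1 → (0, 0, 1, -2, -3)
  clear (3,1): R3 −= (4)R1 → (0, 0, -3, -40, -28)
pivot(2,2)=1: scale R2 → (0, 0, 1, -2, -3)
  clear (3,2): R3 −= (-3)R2 → (0, 0, 0, -46, -37)
pivot(3,3)=-46: scale R3 → (0, 0, 0, 1, 37/46)
  clear (0,3): R0 −= (4)R3 → (1, 0, 0, 0, -5/23)
  clear (1,3): R1 −= (8)R3 → (0, 1, 0, 0, 13/23)
  clear (2,3): R2 −= (-2)R3 → (0, 0, 1, 0, -32/23)

rank = 4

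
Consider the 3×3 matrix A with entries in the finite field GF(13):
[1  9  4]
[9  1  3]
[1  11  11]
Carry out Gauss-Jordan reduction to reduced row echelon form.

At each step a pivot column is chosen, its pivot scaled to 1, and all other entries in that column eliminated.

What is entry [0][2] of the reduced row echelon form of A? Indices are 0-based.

M[0][2] = 5

[1] R0 /= 1  ⇒  (1, 9, 4)
     R1 -= 9·R0  ⇒  (0, 11, 6)
     R2 -= 1·R0  ⇒  (0, 2, 7)
[2] R1 /= 11  ⇒  (0, 1, 10)
     R0 -= 9·R1  ⇒  (1, 0, 5)
     R2 -= 2·R1  ⇒  (0, 0, 0)
column 2 empty below row 2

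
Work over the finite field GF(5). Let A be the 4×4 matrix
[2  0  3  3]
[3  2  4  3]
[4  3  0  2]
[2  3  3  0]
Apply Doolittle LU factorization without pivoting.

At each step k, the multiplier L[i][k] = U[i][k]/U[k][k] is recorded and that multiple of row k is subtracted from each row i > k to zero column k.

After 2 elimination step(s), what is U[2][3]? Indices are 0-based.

U[2][3] = 2

[col 0] pivot 2
  R1 -= 4*R0 → (0, 2, 2, 1)  (L[1][0] := 4)
  R2 -= 2*R0 → (0, 3, 4, 1)  (L[2][0] := 2)
  R3 -= 1*R0 → (0, 3, 0, 2)  (L[3][0] := 1)
[col 1] pivot 2
  R2 -= 4*R1 → (0, 0, 1, 2)  (L[2][1] := 4)
  R3 -= 4*R1 → (0, 0, 2, 3)  (L[3][1] := 4)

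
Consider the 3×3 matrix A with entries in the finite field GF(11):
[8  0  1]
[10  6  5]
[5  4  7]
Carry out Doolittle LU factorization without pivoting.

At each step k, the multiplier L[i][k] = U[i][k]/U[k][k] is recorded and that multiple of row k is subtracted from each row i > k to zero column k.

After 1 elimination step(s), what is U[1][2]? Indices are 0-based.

Step 1: pivot at (0,0) is 8.
  row1 ← row1 − (4)·row0  ⇒  L[1][0]=4, U row1=(0, 6, 1)
  row2 ← row2 − (2)·row0  ⇒  L[2][0]=2, U row2=(0, 4, 5)

U[1][2] = 1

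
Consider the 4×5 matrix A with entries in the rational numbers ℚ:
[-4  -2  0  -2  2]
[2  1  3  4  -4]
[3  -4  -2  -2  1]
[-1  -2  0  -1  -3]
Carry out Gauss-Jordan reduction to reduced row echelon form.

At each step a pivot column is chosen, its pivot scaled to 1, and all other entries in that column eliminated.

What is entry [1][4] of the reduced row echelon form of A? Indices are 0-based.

M[1][4] = -11

pivot(0,0)=-4: scale R0 → (1, 1/2, 0, 1/2, -1/2)
  clear (1,0): R1 −= (2)R0 → (0, 0, 3, 3, -3)
  clear (2,0): R2 −= (3)R0 → (0, -11/2, -2, -7/2, 5/2)
  clear (3,0): R3 −= (-1)R0 → (0, -3/2, 0, -1/2, -7/2)
pivot(1,1): swap R1↔R2
pivot(1,1)=-11/2: scale R1 → (0, 1, 4/11, 7/11, -5/11)
  clear (0,1): R0 −= (1/2)R1 → (1, 0, -2/11, 2/11, -3/11)
  clear (3,1): R3 −= (-3/2)R1 → (0, 0, 6/11, 5/11, -46/11)
pivot(2,2)=3: scale R2 → (0, 0, 1, 1, -1)
  clear (0,2): R0 −= (-2/11)R2 → (1, 0, 0, 4/11, -5/11)
  clear (1,2): R1 −= (4/11)R2 → (0, 1, 0, 3/11, -1/11)
  clear (3,2): R3 −= (6/11)R2 → (0, 0, 0, -1/11, -40/11)
pivot(3,3)=-1/11: scale R3 → (0, 0, 0, 1, 40)
  clear (0,3): R0 −= (4/11)R3 → (1, 0, 0, 0, -15)
  clear (1,3): R1 −= (3/11)R3 → (0, 1, 0, 0, -11)
  clear (2,3): R2 −= (1)R3 → (0, 0, 1, 0, -41)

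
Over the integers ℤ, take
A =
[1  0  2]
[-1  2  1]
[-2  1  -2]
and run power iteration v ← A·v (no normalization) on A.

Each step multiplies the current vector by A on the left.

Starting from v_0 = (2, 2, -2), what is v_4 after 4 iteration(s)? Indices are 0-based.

v_0 = (2, 2, -2).
v_1 = A·v_0 = (-2, 0, 2).
v_2 = A·v_1 = (2, 4, 0).
v_3 = A·v_2 = (2, 6, 0).
v_4 = A·v_3 = (2, 10, 2).

v_4 = (2, 10, 2)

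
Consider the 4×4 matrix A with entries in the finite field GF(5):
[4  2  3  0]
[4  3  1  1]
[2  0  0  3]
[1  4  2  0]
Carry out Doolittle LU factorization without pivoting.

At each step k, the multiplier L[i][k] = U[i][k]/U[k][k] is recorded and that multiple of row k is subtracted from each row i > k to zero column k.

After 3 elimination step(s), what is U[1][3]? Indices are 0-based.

U[1][3] = 1

[col 0] pivot 4
  R1 -= 1*R0 → (0, 1, 3, 1)  (L[1][0] := 1)
  R2 -= 3*R0 → (0, 4, 1, 3)  (L[2][0] := 3)
  R3 -= 4*R0 → (0, 1, 0, 0)  (L[3][0] := 4)
[col 1] pivot 1
  R2 -= 4*R1 → (0, 0, 4, 4)  (L[2][1] := 4)
  R3 -= 1*R1 → (0, 0, 2, 4)  (L[3][1] := 1)
[col 2] pivot 4
  R3 -= 3*R2 → (0, 0, 0, 2)  (L[3][2] := 3)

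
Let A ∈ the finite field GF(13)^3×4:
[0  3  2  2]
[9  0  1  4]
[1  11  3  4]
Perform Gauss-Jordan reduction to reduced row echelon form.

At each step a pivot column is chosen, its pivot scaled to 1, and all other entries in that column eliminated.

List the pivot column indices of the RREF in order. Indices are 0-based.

step 1: exchange rows 0,1
step 1: normalize row 0 (÷9) = (1, 0, 3, 12)
  row 2: subtract 1×row0 = (0, 11, 0, 5)
step 2: normalize row 1 (÷3) = (0, 1, 5, 5)
  row 2: subtract 11×row1 = (0, 0, 10, 2)
step 3: normalize row 2 (÷10) = (0, 0, 1, 8)
  row 0: subtract 3×row2 = (1, 0, 0, 1)
  row 1: subtract 5×row2 = (0, 1, 0, 4)

pivot columns: 0, 1, 2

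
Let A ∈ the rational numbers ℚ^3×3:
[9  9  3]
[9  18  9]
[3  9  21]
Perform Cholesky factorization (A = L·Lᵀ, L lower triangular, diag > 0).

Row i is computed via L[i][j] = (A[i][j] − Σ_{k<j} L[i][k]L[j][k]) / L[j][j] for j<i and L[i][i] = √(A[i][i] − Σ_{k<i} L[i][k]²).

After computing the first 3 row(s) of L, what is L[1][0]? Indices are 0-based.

L[1][0] = 3

Step 1: L[0][0] = √(9) = 3.
  L[1][0] = (9) / L[0][0] = 3.
Step 2: L[1][1] = √(9) = 3.
  L[2][0] = (3) / L[0][0] = 1.
  L[2][1] = (6) / L[1][1] = 2.
Step 3: L[2][2] = √(16) = 4.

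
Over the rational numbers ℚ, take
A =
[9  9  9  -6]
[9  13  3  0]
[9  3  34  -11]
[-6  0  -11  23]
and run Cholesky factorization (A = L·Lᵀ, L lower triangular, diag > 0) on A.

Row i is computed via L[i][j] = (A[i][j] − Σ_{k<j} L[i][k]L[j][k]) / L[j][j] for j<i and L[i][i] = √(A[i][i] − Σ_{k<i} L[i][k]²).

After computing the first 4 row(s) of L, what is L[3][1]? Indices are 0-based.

L[3][1] = 3

Step 1: L[0][0] = √(9) = 3.
  L[1][0] = (9) / L[0][0] = 3.
Step 2: L[1][1] = √(4) = 2.
  L[2][0] = (9) / L[0][0] = 3.
  L[2][1] = (-6) / L[1][1] = -3.
Step 3: L[2][2] = √(16) = 4.
  L[3][0] = (-6) / L[0][0] = -2.
  L[3][1] = (6) / L[1][1] = 3.
  L[3][2] = (4) / L[2][2] = 1.
Step 4: L[3][3] = √(9) = 3.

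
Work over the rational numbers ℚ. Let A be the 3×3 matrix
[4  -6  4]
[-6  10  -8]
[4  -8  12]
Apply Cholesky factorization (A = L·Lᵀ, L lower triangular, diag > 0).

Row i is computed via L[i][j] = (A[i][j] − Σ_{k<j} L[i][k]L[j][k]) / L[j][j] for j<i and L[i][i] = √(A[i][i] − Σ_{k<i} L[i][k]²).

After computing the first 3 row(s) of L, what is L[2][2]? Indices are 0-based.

L[2][2] = 2

Step 1: L[0][0] = √(4) = 2.
  L[1][0] = (-6) / L[0][0] = -3.
Step 2: L[1][1] = √(1) = 1.
  L[2][0] = (4) / L[0][0] = 2.
  L[2][1] = (-2) / L[1][1] = -2.
Step 3: L[2][2] = √(4) = 2.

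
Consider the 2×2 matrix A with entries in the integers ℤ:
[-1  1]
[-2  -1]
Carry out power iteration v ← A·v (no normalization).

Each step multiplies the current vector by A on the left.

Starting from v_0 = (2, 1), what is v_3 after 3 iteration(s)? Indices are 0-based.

v_0 = (2, 1).
v_1 = A·v_0 = (-1, -5).
v_2 = A·v_1 = (-4, 7).
v_3 = A·v_2 = (11, 1).

v_3 = (11, 1)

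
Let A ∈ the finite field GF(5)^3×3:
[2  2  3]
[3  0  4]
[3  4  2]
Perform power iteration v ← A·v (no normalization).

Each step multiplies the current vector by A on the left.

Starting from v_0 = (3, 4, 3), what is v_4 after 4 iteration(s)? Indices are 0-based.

v_4 = (2, 4, 1)

v_0 = (3, 4, 3).
v_1 = A·v_0 = (3, 1, 1).
v_2 = A·v_1 = (1, 3, 0).
v_3 = A·v_2 = (3, 3, 0).
v_4 = A·v_3 = (2, 4, 1).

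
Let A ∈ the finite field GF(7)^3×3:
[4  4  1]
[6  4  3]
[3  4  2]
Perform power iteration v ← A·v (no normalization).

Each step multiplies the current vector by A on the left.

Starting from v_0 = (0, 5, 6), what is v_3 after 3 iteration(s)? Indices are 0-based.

v_3 = (3, 5, 2)

v_0 = (0, 5, 6).
v_1 = A·v_0 = (5, 3, 4).
v_2 = A·v_1 = (1, 5, 0).
v_3 = A·v_2 = (3, 5, 2).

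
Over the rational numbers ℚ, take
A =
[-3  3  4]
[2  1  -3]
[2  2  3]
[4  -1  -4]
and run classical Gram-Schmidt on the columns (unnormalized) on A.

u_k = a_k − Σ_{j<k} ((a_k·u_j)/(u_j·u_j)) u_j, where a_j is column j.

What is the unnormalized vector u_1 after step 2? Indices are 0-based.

Step 1: u_0 = a_0 = (-3, 2, 2, 4).
Step 2: u_1 = a_1 − (-7/33)·u_0 = (26/11, 47/33, 80/33, -5/33).

u_1 = (26/11, 47/33, 80/33, -5/33)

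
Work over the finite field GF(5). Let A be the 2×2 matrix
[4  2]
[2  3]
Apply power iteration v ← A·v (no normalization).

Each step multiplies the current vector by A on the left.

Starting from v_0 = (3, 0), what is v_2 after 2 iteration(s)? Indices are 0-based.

v_2 = (0, 2)

v_0 = (3, 0).
v_1 = A·v_0 = (2, 1).
v_2 = A·v_1 = (0, 2).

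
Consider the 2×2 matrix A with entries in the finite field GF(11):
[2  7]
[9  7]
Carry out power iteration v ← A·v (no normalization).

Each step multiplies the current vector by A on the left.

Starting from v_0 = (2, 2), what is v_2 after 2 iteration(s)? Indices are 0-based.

v_0 = (2, 2).
v_1 = A·v_0 = (7, 10).
v_2 = A·v_1 = (7, 1).

v_2 = (7, 1)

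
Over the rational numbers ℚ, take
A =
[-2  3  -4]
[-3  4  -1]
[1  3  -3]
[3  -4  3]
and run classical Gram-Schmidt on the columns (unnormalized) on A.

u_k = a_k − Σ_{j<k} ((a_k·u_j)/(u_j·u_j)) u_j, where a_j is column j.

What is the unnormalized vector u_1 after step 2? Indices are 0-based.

u_1 = (15/23, 11/23, 96/23, -11/23)

Step 1: u_0 = a_0 = (-2, -3, 1, 3).
Step 2: u_1 = a_1 − (-27/23)·u_0 = (15/23, 11/23, 96/23, -11/23).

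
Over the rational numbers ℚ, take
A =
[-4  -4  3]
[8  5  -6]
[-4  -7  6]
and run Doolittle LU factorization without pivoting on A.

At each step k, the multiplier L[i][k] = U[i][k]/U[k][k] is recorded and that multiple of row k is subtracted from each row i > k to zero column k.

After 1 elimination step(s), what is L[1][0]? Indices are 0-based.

L[1][0] = -2

k=0: U[0][0]=-4
  eliminate (1,0): mult=-2, new row 1: (0, -3, 0); set L[1][0]=-2
  eliminate (2,0): mult=1, new row 2: (0, -3, 3); set L[2][0]=1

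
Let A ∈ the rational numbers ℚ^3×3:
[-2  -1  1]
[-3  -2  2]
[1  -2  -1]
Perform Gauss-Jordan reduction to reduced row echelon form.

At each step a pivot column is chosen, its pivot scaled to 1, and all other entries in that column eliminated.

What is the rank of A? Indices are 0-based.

rank = 3

step 1: normalize row 0 (÷-2) = (1, 1/2, -1/2)
  row 1: subtract -3×row0 = (0, -1/2, 1/2)
  row 2: subtract 1×row0 = (0, -5/2, -1/2)
step 2: normalize row 1 (÷-1/2) = (0, 1, -1)
  row 0: subtract 1/2×row1 = (1, 0, 0)
  row 2: subtract -5/2×row1 = (0, 0, -3)
step 3: normalize row 2 (÷-3) = (0, 0, 1)
  row 1: subtract -1×row2 = (0, 1, 0)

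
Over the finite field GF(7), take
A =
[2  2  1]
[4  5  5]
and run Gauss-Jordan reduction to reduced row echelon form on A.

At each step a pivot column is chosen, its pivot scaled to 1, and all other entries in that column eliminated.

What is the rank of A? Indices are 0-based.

rank = 2

step 1: normalize row 0 (÷2) = (1, 1, 4)
  row 1: subtract 4×row0 = (0, 1, 3)
step 2: normalize row 1 (÷1) = (0, 1, 3)
  row 0: subtract 1×row1 = (1, 0, 1)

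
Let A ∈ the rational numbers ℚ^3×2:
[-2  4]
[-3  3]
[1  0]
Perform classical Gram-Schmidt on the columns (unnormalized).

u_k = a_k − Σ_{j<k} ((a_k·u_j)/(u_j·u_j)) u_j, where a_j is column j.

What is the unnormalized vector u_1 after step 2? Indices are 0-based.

u_1 = (11/7, -9/14, 17/14)

Step 1: u_0 = a_0 = (-2, -3, 1).
Step 2: u_1 = a_1 − (-17/14)·u_0 = (11/7, -9/14, 17/14).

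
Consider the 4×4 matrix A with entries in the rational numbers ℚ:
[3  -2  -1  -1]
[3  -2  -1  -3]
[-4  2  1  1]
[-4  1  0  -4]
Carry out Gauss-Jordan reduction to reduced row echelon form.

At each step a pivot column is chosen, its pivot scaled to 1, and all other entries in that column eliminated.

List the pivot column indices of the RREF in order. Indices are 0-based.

pivot(0,0)=3: scale R0 → (1, -2/3, -1/3, -1/3)
  clear (1,0): R1 −= (3)R0 → (0, 0, 0, -2)
  clear (2,0): R2 −= (-4)R0 → (0, -2/3, -1/3, -1/3)
  clear (3,0): R3 −= (-4)R0 → (0, -5/3, -4/3, -16/3)
pivot(1,1): swap R1↔R2
pivot(1,1)=-2/3: scale R1 → (0, 1, 1/2, 1/2)
  clear (0,1): R0 −= (-2/3)R1 → (1, 0, 0, 0)
  clear (3,1): R3 −= (-5/3)R1 → (0, 0, -1/2, -9/2)
pivot(2,2): swap R2↔R3
pivot(2,2)=-1/2: scale R2 → (0, 0, 1, 9)
  clear (1,2): R1 −= (1/2)R2 → (0, 1, 0, -4)
pivot(3,3)=-2: scale R3 → (0, 0, 0, 1)
  clear (1,3): R1 −= (-4)R3 → (0, 1, 0, 0)
  clear (2,3): R2 −= (9)R3 → (0, 0, 1, 0)

pivot columns: 0, 1, 2, 3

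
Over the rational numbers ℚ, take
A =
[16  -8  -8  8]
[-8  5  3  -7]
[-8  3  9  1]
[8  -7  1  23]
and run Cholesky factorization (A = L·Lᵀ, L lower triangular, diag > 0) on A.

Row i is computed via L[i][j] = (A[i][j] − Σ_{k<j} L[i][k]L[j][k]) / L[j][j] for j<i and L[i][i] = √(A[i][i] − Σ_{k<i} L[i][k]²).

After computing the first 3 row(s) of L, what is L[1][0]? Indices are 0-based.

Step 1: L[0][0] = √(16) = 4.
  L[1][0] = (-8) / L[0][0] = -2.
Step 2: L[1][1] = √(1) = 1.
  L[2][0] = (-8) / L[0][0] = -2.
  L[2][1] = (-1) / L[1][1] = -1.
Step 3: L[2][2] = √(4) = 2.

L[1][0] = -2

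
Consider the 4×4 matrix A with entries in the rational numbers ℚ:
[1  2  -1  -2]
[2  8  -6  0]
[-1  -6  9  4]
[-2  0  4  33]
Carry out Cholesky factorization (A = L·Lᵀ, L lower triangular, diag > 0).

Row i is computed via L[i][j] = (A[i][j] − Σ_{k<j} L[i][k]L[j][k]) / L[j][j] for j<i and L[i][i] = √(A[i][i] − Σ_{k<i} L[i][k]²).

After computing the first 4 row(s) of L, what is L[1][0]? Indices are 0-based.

L[1][0] = 2

Step 1: L[0][0] = √(1) = 1.
  L[1][0] = (2) / L[0][0] = 2.
Step 2: L[1][1] = √(4) = 2.
  L[2][0] = (-1) / L[0][0] = -1.
  L[2][1] = (-4) / L[1][1] = -2.
Step 3: L[2][2] = √(4) = 2.
  L[3][0] = (-2) / L[0][0] = -2.
  L[3][1] = (4) / L[1][1] = 2.
  L[3][2] = (6) / L[2][2] = 3.
Step 4: L[3][3] = √(16) = 4.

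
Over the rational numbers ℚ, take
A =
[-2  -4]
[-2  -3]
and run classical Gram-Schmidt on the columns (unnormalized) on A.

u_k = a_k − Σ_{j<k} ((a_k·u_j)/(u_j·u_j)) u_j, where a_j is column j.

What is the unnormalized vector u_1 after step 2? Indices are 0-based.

Step 1: u_0 = a_0 = (-2, -2).
Step 2: u_1 = a_1 − (7/4)·u_0 = (-1/2, 1/2).

u_1 = (-1/2, 1/2)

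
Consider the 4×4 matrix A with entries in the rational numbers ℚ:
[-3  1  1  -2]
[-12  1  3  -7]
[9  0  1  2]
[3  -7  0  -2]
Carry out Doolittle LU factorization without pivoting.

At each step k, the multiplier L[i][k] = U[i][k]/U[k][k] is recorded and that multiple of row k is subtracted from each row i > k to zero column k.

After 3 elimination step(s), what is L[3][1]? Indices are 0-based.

L[3][1] = 2

k=0: U[0][0]=-3
  eliminate (1,0): mult=4, new row 1: (0, -3, -1, 1); set L[1][0]=4
  eliminate (2,0): mult=-3, new row 2: (0, 3, 4, -4); set L[2][0]=-3
  eliminate (3,0): mult=-1, new row 3: (0, -6, 1, -4); set L[3][0]=-1
k=1: U[1][1]=-3
  eliminate (2,1): mult=-1, new row 2: (0, 0, 3, -3); set L[2][1]=-1
  eliminate (3,1): mult=2, new row 3: (0, 0, 3, -6); set L[3][1]=2
k=2: U[2][2]=3
  eliminate (3,2): mult=1, new row 3: (0, 0, 0, -3); set L[3][2]=1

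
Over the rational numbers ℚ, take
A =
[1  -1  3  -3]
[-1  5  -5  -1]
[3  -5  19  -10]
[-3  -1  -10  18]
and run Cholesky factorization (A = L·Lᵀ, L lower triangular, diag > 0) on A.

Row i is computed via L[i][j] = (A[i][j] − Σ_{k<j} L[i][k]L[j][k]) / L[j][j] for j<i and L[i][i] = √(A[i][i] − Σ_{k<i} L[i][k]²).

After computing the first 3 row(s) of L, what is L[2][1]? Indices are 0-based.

Step 1: L[0][0] = √(1) = 1.
  L[1][0] = (-1) / L[0][0] = -1.
Step 2: L[1][1] = √(4) = 2.
  L[2][0] = (3) / L[0][0] = 3.
  L[2][1] = (-2) / L[1][1] = -1.
Step 3: L[2][2] = √(9) = 3.

L[2][1] = -1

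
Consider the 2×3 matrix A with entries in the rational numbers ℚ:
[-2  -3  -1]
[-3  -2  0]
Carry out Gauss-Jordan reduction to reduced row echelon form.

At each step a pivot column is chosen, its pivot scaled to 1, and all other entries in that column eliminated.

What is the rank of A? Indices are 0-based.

pivot(0,0)=-2: scale R0 → (1, 3/2, 1/2)
  clear (1,0): R1 −= (-3)R0 → (0, 5/2, 3/2)
pivot(1,1)=5/2: scale R1 → (0, 1, 3/5)
  clear (0,1): R0 −= (3/2)R1 → (1, 0, -2/5)

rank = 2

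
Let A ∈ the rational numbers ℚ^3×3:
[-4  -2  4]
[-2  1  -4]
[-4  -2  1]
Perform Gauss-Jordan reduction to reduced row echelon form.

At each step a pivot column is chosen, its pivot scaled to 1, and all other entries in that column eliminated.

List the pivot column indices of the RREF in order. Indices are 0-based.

step 1: normalize row 0 (÷-4) = (1, 1/2, -1)
  row 1: subtract -2×row0 = (0, 2, -6)
  row 2: subtract -4×row0 = (0, 0, -3)
step 2: normalize row 1 (÷2) = (0, 1, -3)
  row 0: subtract 1/2×row1 = (1, 0, 1/2)
step 3: normalize row 2 (÷-3) = (0, 0, 1)
  row 0: subtract 1/2×row2 = (1, 0, 0)
  row 1: subtract -3×row2 = (0, 1, 0)

pivot columns: 0, 1, 2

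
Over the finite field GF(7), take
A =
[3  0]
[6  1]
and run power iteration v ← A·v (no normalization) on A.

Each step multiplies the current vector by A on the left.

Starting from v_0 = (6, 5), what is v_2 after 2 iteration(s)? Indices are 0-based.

v_2 = (5, 2)

v_0 = (6, 5).
v_1 = A·v_0 = (4, 6).
v_2 = A·v_1 = (5, 2).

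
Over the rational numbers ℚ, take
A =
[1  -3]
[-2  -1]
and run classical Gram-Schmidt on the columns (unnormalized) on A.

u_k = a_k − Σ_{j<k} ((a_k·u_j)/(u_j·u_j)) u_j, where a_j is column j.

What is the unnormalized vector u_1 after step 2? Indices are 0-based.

Step 1: u_0 = a_0 = (1, -2).
Step 2: u_1 = a_1 − (-1/5)·u_0 = (-14/5, -7/5).

u_1 = (-14/5, -7/5)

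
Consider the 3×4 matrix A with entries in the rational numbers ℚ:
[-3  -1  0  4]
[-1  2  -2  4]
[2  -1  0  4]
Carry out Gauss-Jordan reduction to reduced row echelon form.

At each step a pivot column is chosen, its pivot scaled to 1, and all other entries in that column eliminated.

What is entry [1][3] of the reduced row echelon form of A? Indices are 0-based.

pivot(0,0)=-3: scale R0 → (1, 1/3, 0, -4/3)
  clear (1,0): R1 −= (-1)R0 → (0, 7/3, -2, 8/3)
  clear (2,0): R2 −= (2)R0 → (0, -5/3, 0, 20/3)
pivot(1,1)=7/3: scale R1 → (0, 1, -6/7, 8/7)
  clear (0,1): R0 −= (1/3)R1 → (1, 0, 2/7, -12/7)
  clear (2,1): R2 −= (-5/3)R1 → (0, 0, -10/7, 60/7)
pivot(2,2)=-10/7: scale R2 → (0, 0, 1, -6)
  clear (0,2): R0 −= (2/7)R2 → (1, 0, 0, 0)
  clear (1,2): R1 −= (-6/7)R2 → (0, 1, 0, -4)

M[1][3] = -4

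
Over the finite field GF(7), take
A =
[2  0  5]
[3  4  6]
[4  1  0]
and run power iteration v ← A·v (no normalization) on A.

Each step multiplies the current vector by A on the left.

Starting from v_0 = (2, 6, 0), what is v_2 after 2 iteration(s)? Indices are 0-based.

v_0 = (2, 6, 0).
v_1 = A·v_0 = (4, 2, 0).
v_2 = A·v_1 = (1, 6, 4).

v_2 = (1, 6, 4)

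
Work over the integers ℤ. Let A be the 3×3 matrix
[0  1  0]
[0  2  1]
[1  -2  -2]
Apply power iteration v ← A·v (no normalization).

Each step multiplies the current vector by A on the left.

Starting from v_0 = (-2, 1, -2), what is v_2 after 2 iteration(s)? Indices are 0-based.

v_0 = (-2, 1, -2).
v_1 = A·v_0 = (1, 0, 0).
v_2 = A·v_1 = (0, 0, 1).

v_2 = (0, 0, 1)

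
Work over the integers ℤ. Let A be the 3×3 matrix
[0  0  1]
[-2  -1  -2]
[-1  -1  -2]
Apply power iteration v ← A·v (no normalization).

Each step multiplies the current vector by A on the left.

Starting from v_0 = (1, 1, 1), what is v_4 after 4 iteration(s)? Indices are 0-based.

v_0 = (1, 1, 1).
v_1 = A·v_0 = (1, -5, -4).
v_2 = A·v_1 = (-4, 11, 12).
v_3 = A·v_2 = (12, -27, -31).
v_4 = A·v_3 = (-31, 65, 77).

v_4 = (-31, 65, 77)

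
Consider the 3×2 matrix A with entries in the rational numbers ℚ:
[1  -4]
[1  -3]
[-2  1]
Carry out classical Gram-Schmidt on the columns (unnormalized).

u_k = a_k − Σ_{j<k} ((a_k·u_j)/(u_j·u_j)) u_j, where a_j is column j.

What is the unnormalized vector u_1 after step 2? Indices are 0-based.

u_1 = (-5/2, -3/2, -2)

Step 1: u_0 = a_0 = (1, 1, -2).
Step 2: u_1 = a_1 − (-3/2)·u_0 = (-5/2, -3/2, -2).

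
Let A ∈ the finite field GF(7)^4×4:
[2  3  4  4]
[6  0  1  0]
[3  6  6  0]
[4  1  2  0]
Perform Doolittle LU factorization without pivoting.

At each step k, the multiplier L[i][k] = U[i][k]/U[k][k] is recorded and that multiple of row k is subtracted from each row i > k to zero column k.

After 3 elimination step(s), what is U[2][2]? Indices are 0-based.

U[2][2] = 4

Step 1: pivot at (0,0) is 2.
  row1 ← row1 − (3)·row0  ⇒  L[1][0]=3, U row1=(0, 5, 3, 2)
  row2 ← row2 − (5)·row0  ⇒  L[2][0]=5, U row2=(0, 5, 0, 1)
  row3 ← row3 − (2)·row0  ⇒  L[3][0]=2, U row3=(0, 2, 1, 6)
Step 2: pivot at (1,1) is 5.
  row2 ← row2 − (1)·row1  ⇒  L[2][1]=1, U row2=(0, 0, 4, 6)
  row3 ← row3 − (6)·row1  ⇒  L[3][1]=6, U row3=(0, 0, 4, 1)
Step 3: pivot at (2,2) is 4.
  row3 ← row3 − (1)·row2  ⇒  L[3][2]=1, U row3=(0, 0, 0, 2)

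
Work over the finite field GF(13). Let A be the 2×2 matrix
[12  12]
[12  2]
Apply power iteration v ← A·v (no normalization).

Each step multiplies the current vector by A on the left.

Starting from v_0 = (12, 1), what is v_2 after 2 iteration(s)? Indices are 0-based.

v_0 = (12, 1).
v_1 = A·v_0 = (0, 3).
v_2 = A·v_1 = (10, 6).

v_2 = (10, 6)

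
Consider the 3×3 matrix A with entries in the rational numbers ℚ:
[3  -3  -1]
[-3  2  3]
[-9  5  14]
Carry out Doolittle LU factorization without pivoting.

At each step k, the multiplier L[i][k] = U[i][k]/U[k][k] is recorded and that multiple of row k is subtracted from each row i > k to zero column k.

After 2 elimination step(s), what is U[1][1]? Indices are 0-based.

U[1][1] = -1

k=0: U[0][0]=3
  eliminate (1,0): mult=-1, new row 1: (0, -1, 2); set L[1][0]=-1
  eliminate (2,0): mult=-3, new row 2: (0, -4, 11); set L[2][0]=-3
k=1: U[1][1]=-1
  eliminate (2,1): mult=4, new row 2: (0, 0, 3); set L[2][1]=4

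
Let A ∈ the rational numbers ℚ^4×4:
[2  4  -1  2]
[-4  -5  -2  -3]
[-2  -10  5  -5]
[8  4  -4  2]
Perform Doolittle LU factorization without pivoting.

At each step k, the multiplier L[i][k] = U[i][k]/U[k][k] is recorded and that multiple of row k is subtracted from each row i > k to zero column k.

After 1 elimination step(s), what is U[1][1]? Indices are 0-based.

[col 0] pivot 2
  R1 -= -2*R0 → (0, 3, -4, 1)  (L[1][0] := -2)
  R2 -= -1*R0 → (0, -6, 4, -3)  (L[2][0] := -1)
  R3 -= 4*R0 → (0, -12, 0, -6)  (L[3][0] := 4)

U[1][1] = 3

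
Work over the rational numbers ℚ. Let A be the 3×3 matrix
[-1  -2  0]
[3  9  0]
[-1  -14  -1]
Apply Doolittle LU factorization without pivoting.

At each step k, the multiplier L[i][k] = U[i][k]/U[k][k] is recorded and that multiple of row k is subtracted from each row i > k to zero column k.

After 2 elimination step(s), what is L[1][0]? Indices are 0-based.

Step 1: pivot at (0,0) is -1.
  row1 ← row1 − (-3)·row0  ⇒  L[1][0]=-3, U row1=(0, 3, 0)
  row2 ← row2 − (1)·row0  ⇒  L[2][0]=1, U row2=(0, -12, -1)
Step 2: pivot at (1,1) is 3.
  row2 ← row2 − (-4)·row1  ⇒  L[2][1]=-4, U row2=(0, 0, -1)

L[1][0] = -3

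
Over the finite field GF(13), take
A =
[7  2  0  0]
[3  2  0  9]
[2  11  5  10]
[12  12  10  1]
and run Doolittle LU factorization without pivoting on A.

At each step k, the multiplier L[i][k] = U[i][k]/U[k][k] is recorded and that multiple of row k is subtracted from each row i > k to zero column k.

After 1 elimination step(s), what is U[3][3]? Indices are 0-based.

U[3][3] = 1

[col 0] pivot 7
  R1 -= 6*R0 → (0, 3, 0, 9)  (L[1][0] := 6)
  R2 -= 4*R0 → (0, 3, 5, 10)  (L[2][0] := 4)
  R3 -= 11*R0 → (0, 3, 10, 1)  (L[3][0] := 11)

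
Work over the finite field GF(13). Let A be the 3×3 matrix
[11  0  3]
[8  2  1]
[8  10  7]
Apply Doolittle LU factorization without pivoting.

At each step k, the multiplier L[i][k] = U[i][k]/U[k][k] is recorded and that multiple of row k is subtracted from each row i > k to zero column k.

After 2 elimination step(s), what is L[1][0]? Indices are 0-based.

L[1][0] = 9

[col 0] pivot 11
  R1 -= 9*R0 → (0, 2, 0)  (L[1][0] := 9)
  R2 -= 9*R0 → (0, 10, 6)  (L[2][0] := 9)
[col 1] pivot 2
  R2 -= 5*R1 → (0, 0, 6)  (L[2][1] := 5)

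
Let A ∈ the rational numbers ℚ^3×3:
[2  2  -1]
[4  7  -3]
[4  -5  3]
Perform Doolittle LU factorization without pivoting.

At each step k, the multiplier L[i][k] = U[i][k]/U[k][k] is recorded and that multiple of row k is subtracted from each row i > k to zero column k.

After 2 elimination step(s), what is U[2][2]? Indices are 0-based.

[col 0] pivot 2
  R1 -= 2*R0 → (0, 3, -1)  (L[1][0] := 2)
  R2 -= 2*R0 → (0, -9, 5)  (L[2][0] := 2)
[col 1] pivot 3
  R2 -= -3*R1 → (0, 0, 2)  (L[2][1] := -3)

U[2][2] = 2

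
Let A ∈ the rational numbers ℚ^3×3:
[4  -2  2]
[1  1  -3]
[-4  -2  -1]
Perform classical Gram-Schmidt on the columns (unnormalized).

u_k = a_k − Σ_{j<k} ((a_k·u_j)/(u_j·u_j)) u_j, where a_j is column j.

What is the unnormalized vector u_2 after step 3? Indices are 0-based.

u_2 = (-25/74, -100/37, -75/74)

Step 1: u_0 = a_0 = (4, 1, -4).
Step 2: u_1 = a_1 − (1/33)·u_0 = (-70/33, 32/33, -62/33).
Step 3: u_2 = a_2 − (3/11)·u_0 − (-87/148)·u_1 = (-25/74, -100/37, -75/74).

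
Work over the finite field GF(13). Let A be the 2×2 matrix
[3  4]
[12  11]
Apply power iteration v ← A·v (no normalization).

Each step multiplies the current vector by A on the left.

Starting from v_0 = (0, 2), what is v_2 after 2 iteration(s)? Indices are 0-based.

v_2 = (8, 0)

v_0 = (0, 2).
v_1 = A·v_0 = (8, 9).
v_2 = A·v_1 = (8, 0).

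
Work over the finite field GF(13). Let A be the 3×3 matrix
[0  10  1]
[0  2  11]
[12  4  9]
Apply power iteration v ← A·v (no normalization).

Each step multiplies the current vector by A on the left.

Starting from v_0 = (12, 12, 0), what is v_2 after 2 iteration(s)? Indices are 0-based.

v_0 = (12, 12, 0).
v_1 = A·v_0 = (3, 11, 10).
v_2 = A·v_1 = (3, 2, 1).

v_2 = (3, 2, 1)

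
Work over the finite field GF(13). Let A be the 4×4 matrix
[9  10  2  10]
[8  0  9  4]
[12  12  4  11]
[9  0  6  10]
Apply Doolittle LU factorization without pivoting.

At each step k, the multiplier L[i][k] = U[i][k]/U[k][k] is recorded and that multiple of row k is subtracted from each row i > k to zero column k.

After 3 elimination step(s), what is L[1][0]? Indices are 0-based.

L[1][0] = 11

Step 1: pivot at (0,0) is 9.
  row1 ← row1 − (11)·row0  ⇒  L[1][0]=11, U row1=(0, 7, 0, 11)
  row2 ← row2 − (10)·row0  ⇒  L[2][0]=10, U row2=(0, 3, 10, 2)
  row3 ← row3 − (1)·row0  ⇒  L[3][0]=1, U row3=(0, 3, 4, 0)
Step 2: pivot at (1,1) is 7.
  row2 ← row2 − (6)·row1  ⇒  L[2][1]=6, U row2=(0, 0, 10, 1)
  row3 ← row3 − (6)·row1  ⇒  L[3][1]=6, U row3=(0, 0, 4, 12)
Step 3: pivot at (2,2) is 10.
  row3 ← row3 − (3)·row2  ⇒  L[3][2]=3, U row3=(0, 0, 0, 9)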